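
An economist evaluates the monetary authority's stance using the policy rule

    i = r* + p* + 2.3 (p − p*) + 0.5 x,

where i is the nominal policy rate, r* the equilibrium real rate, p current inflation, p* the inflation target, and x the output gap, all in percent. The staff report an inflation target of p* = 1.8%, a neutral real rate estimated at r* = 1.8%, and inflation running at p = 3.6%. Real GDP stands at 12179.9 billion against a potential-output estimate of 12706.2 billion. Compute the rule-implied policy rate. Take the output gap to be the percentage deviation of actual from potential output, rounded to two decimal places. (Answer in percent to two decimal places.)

Output gap = 100 × (12179.9 − 12706.2) / 12706.2 = -4.14%.
i = 1.80 + 1.80 + 2.3 × (3.60 − 1.80) + 0.5 × (-4.14)
   = 1.80 + 1.8 + 4.14 − 2.07 = 5.67

5.67%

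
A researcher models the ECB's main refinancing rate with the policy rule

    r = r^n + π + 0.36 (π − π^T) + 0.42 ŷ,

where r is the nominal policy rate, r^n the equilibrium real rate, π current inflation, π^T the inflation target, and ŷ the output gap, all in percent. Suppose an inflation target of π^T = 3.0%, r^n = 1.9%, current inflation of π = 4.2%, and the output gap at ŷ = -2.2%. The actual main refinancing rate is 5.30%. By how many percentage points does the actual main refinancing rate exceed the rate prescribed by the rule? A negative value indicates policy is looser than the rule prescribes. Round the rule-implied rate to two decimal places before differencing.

r = 1.9 + 4.2 + 0.36 × (4.2 − 3.0) + 0.42 × (-2.2)
   = 1.9 + 4.2 + 0.432 − 0.924 = 5.61
Deviation = 5.30 − 5.61 = -0.31 pp.

-0.31 pp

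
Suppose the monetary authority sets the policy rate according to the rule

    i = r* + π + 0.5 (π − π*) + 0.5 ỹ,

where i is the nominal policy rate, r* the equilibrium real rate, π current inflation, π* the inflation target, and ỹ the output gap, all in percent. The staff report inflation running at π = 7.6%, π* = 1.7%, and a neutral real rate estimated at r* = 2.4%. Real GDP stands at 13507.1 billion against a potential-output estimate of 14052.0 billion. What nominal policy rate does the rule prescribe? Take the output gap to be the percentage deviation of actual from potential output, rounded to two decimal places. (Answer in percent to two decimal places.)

Output gap = 100 × (13507.1 − 14052.0) / 14052.0 = -3.88%.
i = 2.40 + 7.60 + 0.5 × (7.60 − 1.70) + 0.5 × (-3.88)
   = 2.40 + 7.6 + 2.95 − 1.94 = 11.01

11.01%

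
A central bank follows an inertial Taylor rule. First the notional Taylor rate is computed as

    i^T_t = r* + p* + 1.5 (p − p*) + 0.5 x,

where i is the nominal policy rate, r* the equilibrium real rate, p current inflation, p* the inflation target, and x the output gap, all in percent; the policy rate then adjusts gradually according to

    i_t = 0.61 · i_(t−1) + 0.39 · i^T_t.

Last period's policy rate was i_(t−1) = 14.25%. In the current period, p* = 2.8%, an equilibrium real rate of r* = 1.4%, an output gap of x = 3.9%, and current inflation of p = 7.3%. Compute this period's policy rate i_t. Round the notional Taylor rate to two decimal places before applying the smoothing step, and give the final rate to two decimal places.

13.72%

i^T_t = 1.4 + 2.8 + 1.5 × (7.3 − 2.8) + 0.5 × 3.9
   = 1.4 + 2.8 + 6.75 + 1.95 = 12.90
i_t = 0.61 × 14.25 + 0.39 × 12.90 = 8.6925 + 5.031 = 13.72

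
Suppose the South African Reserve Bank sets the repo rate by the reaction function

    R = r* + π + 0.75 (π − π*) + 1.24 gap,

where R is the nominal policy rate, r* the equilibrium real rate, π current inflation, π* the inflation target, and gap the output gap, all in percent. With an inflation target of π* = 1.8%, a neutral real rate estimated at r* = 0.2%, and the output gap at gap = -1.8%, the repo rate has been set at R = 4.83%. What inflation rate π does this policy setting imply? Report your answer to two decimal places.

4.69%

Collecting π: R = r* + (1 + 0.75) π − 0.75 π* + 1.24 gap
1.75 π = 4.83 − 0.2 + 0.75 × 1.8 − 1.24 × (-1.8) = 8.212
π = 8.212 / 1.75 = 4.69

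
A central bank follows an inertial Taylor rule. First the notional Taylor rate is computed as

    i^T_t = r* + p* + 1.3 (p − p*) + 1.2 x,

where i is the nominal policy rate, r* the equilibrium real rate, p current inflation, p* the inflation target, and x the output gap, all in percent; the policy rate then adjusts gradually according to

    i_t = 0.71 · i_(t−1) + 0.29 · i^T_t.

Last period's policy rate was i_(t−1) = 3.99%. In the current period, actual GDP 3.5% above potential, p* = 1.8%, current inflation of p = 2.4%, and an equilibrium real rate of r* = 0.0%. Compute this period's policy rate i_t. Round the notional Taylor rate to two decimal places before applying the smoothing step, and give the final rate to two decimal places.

4.80%

Output 3.5% above potential → x = 3.5.
i^T_t = 0.0 + 1.8 + 1.3 × (2.4 − 1.8) + 1.2 × 3.5
   = 0.0 + 1.8 + 0.78 + 4.2 = 6.78
i_t = 0.71 × 3.99 + 0.29 × 6.78 = 2.8329 + 1.9662 = 4.80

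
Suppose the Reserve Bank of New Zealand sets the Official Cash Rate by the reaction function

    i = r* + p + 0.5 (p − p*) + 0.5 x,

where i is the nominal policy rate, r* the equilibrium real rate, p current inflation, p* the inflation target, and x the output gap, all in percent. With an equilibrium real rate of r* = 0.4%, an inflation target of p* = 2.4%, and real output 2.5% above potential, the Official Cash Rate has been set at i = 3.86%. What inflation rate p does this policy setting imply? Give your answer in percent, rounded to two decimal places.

Output 2.5% above potential → x = 2.5.
Collecting p: i = r* + (1 + 0.5) p − 0.5 p* + 0.5 x
1.5 p = 3.86 − 0.4 + 0.5 × 2.4 − 0.5 × 2.5 = 3.41
p = 3.41 / 1.5 = 2.27

2.27%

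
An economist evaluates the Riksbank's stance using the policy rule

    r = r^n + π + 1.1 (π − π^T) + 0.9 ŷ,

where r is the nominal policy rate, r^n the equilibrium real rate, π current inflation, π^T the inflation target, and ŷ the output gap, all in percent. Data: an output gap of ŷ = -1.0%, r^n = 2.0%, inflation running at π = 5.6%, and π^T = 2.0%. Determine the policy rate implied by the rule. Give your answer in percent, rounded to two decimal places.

10.66%

r = 2.0 + 5.6 + 1.1 × (5.6 − 2.0) + 0.9 × (-1.0)
   = 2.0 + 5.6 + 3.96 − 0.9 = 10.66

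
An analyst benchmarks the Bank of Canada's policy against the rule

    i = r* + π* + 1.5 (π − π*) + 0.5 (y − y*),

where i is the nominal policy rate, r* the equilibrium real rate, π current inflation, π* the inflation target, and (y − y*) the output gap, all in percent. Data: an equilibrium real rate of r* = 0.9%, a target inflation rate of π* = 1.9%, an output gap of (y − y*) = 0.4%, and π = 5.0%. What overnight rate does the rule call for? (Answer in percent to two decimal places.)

7.65%

i = 0.9 + 1.9 + 1.5 × (5.0 − 1.9) + 0.5 × 0.4
   = 0.9 + 1.9 + 4.65 + 0.2 = 7.65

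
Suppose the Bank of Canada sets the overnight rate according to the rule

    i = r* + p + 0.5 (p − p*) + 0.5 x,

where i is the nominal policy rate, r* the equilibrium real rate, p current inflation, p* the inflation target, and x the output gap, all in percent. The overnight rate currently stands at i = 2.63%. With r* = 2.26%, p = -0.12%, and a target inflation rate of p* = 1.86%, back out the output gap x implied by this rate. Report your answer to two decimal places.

2.96%

0.5 x = 2.63 − 2.26 − (-0.12) − 0.5 × ((-0.12) − 1.86) = 1.48
x = 1.48 / 0.5 = 2.96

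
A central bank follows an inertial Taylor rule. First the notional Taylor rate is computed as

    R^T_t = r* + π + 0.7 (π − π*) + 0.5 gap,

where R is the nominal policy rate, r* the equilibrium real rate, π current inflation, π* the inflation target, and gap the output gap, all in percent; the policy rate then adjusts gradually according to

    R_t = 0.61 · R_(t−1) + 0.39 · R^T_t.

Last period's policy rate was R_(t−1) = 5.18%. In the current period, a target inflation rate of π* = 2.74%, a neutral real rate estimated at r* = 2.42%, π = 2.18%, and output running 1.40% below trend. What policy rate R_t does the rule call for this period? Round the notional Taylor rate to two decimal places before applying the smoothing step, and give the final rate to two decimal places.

4.53%

Output 1.40% below potential → gap = -1.40.
R^T_t = 2.42 + 2.18 + 0.7 × (2.18 − 2.74) + 0.5 × (-1.40)
   = 2.42 + 2.18 − 0.392 − 0.7 = 3.51
R_t = 0.61 × 5.18 + 0.39 × 3.51 = 3.1598 + 1.3689 = 4.53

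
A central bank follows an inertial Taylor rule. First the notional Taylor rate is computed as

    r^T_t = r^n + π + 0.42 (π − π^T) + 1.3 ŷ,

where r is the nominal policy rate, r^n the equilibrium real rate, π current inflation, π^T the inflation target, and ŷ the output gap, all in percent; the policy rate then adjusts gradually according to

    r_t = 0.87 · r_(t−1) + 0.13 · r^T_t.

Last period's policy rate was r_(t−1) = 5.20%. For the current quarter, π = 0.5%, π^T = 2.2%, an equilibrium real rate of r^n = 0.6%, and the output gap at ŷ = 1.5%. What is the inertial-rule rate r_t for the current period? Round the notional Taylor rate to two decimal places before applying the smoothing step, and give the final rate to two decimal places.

4.83%

r^T_t = 0.6 + 0.5 + 0.42 × (0.5 − 2.2) + 1.3 × 1.5
   = 0.6 + 0.5 − 0.714 + 1.95 = 2.34
r_t = 0.87 × 5.20 + 0.13 × 2.34 = 4.524 + 0.3042 = 4.83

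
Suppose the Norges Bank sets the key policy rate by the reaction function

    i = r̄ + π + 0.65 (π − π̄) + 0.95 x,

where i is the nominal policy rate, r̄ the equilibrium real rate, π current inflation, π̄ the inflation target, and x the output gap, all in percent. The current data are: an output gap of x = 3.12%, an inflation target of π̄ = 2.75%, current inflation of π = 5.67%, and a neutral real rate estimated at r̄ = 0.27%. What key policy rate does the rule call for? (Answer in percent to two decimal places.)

10.80%

i = 0.27 + 5.67 + 0.65 × (5.67 − 2.75) + 0.95 × 3.12
   = 0.27 + 5.67 + 1.898 + 2.964 = 10.80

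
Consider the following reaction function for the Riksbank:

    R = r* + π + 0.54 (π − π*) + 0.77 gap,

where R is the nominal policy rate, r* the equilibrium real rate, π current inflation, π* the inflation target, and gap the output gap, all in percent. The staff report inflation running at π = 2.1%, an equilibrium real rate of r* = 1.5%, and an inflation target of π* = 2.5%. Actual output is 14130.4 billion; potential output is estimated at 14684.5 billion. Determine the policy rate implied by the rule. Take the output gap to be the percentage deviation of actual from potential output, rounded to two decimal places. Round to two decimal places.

Output gap = 100 × (14130.4 − 14684.5) / 14684.5 = -3.77%.
R = 1.50 + 2.10 + 0.54 × (2.10 − 2.50) + 0.77 × (-3.77)
   = 1.50 + 2.1 − 0.216 − 2.9029 = 0.48

0.48%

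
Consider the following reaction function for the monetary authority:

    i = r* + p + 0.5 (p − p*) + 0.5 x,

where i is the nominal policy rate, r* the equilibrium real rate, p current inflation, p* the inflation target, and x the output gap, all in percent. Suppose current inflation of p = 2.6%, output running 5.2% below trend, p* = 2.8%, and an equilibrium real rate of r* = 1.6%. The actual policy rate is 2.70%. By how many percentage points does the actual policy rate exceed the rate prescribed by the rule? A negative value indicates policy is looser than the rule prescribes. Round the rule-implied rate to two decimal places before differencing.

1.20 pp

Output 5.2% below potential → x = -5.2.
i = 1.6 + 2.6 + 0.5 × (2.6 − 2.8) + 0.5 × (-5.2)
   = 1.6 + 2.6 − 0.1 − 2.6 = 1.50
Deviation = 2.70 − 1.50 = 1.20 pp.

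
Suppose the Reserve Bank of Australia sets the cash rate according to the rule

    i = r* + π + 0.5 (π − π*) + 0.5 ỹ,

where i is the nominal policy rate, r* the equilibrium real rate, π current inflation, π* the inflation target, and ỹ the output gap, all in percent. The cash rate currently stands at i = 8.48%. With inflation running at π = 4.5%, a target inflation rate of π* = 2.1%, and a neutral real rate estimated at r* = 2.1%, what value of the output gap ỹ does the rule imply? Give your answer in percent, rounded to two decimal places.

1.36%

0.5 ỹ = 8.48 − 2.1 − 4.5 − 0.5 × (4.5 − 2.1) = 0.68
ỹ = 0.68 / 0.5 = 1.36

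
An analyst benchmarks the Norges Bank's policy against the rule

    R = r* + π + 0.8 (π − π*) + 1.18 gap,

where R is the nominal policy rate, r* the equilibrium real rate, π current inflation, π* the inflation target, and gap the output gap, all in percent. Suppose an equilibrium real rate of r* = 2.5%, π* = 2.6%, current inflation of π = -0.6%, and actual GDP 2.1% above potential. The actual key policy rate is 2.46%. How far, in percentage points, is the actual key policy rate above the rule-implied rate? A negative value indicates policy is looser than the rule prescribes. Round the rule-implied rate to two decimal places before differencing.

Output 2.1% above potential → gap = 2.1.
R = 2.5 + (-0.6) + 0.8 × (-0.6 − 2.6) + 1.18 × 2.1
   = 2.5 − 0.6 − 2.56 + 2.478 = 1.82
Deviation = 2.46 − 1.82 = 0.64 pp.

0.64 pp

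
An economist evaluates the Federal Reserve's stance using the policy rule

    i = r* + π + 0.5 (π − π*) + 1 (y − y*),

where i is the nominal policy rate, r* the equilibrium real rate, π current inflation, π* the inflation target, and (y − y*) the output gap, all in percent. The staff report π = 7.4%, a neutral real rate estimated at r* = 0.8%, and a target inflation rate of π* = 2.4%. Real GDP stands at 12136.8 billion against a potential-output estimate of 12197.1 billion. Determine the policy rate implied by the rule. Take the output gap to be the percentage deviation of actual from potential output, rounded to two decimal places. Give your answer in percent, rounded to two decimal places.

10.21%

Output gap = 100 × (12136.8 − 12197.1) / 12197.1 = -0.49%.
i = 0.80 + 7.40 + 0.5 × (7.40 − 2.40) + 1 × (-0.49)
   = 0.80 + 7.4 + 2.5 − 0.49 = 10.21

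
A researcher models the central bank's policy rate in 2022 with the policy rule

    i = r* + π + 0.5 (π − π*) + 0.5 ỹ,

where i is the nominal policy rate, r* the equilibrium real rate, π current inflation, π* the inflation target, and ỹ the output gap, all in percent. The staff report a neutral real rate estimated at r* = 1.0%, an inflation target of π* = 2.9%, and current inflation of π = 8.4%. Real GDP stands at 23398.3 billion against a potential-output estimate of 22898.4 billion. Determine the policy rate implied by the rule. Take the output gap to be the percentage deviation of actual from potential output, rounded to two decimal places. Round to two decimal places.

13.24%

Output gap = 100 × (23398.3 − 22898.4) / 22898.4 = 2.18%.
i = 1.00 + 8.40 + 0.5 × (8.40 − 2.90) + 0.5 × 2.18
   = 1.00 + 8.4 + 2.75 + 1.09 = 13.24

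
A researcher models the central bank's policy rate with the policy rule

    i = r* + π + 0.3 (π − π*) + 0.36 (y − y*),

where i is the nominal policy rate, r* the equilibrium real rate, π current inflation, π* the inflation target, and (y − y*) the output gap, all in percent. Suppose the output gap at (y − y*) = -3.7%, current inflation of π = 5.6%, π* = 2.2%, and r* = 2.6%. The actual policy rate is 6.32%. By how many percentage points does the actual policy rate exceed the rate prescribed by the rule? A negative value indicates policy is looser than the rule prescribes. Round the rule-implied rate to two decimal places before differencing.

i = 2.6 + 5.6 + 0.3 × (5.6 − 2.2) + 0.36 × (-3.7)
   = 2.6 + 5.6 + 1.02 − 1.332 = 7.89
Deviation = 6.32 − 7.89 = -1.57 pp.

-1.57 pp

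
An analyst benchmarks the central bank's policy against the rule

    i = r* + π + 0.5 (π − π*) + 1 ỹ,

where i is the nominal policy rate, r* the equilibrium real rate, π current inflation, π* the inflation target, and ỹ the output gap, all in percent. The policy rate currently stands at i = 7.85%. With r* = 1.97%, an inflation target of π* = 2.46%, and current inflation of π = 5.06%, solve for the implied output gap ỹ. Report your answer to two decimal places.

1 ỹ = 7.85 − 1.97 − 5.06 − 0.5 × (5.06 − 2.46) = -0.48
ỹ = -0.48 / 1 = -0.48

-0.48%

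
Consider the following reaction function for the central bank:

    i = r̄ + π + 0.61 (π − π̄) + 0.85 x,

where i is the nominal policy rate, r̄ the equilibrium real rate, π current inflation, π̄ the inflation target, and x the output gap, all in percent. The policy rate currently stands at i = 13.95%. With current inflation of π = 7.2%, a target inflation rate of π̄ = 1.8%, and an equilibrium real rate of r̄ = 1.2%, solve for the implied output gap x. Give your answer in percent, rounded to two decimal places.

2.65%

0.85 x = 13.95 − 1.2 − 7.2 − 0.61 × (7.2 − 1.8) = 2.256
x = 2.256 / 0.85 = 2.65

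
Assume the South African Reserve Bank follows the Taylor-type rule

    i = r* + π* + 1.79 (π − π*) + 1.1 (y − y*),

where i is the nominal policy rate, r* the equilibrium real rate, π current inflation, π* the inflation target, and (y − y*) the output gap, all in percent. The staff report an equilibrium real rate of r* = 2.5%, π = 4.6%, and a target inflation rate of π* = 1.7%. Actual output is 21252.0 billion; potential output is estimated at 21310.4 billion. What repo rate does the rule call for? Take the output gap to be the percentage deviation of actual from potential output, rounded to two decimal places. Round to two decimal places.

Output gap = 100 × (21252.0 − 21310.4) / 21310.4 = -0.27%.
i = 2.50 + 1.70 + 1.79 × (4.60 − 1.70) + 1.1 × (-0.27)
   = 2.50 + 1.7 + 5.191 − 0.297 = 9.09

9.09%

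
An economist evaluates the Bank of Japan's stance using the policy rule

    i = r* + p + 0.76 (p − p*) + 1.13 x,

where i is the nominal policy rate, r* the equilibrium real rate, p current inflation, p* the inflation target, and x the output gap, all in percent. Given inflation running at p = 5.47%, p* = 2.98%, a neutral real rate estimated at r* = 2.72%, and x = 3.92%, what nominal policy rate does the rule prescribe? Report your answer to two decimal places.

i = 2.72 + 5.47 + 0.76 × (5.47 − 2.98) + 1.13 × 3.92
   = 2.72 + 5.47 + 1.8924 + 4.4296 = 14.51

14.51%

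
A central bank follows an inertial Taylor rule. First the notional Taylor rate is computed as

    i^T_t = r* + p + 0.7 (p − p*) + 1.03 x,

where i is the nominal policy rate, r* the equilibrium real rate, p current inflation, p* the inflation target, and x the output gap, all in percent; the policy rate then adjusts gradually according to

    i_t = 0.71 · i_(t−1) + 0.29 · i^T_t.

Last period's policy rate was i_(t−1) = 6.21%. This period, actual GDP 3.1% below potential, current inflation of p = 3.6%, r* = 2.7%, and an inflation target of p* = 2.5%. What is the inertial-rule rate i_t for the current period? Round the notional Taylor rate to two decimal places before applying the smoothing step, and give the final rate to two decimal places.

Output 3.1% below potential → x = -3.1.
i^T_t = 2.7 + 3.6 + 0.7 × (3.6 − 2.5) + 1.03 × (-3.1)
   = 2.7 + 3.6 + 0.77 − 3.193 = 3.88
i_t = 0.71 × 6.21 + 0.29 × 3.88 = 4.4091 + 1.1252 = 5.53

5.53%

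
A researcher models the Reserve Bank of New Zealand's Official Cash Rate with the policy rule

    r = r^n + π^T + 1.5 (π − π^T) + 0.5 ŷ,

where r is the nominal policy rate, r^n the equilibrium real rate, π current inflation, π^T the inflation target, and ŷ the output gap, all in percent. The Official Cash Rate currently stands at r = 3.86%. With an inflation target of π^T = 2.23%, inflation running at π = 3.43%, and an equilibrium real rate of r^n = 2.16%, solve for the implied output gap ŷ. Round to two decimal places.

-4.66%

0.5 ŷ = 3.86 − 2.16 − 2.23 − 1.5 × (3.43 − 2.23) = -2.33
ŷ = -2.33 / 0.5 = -4.66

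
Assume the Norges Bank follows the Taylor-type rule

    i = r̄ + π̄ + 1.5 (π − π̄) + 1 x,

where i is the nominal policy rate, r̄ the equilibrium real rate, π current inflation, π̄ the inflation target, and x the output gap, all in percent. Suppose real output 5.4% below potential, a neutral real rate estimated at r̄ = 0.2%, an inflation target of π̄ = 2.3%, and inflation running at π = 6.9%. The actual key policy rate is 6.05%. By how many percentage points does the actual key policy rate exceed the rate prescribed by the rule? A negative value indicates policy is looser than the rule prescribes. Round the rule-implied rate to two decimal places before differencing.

Output 5.4% below potential → x = -5.4.
i = 0.2 + 2.3 + 1.5 × (6.9 − 2.3) + 1 × (-5.4)
   = 0.2 + 2.3 + 6.9 − 5.4 = 4.00
Deviation = 6.05 − 4.00 = 2.05 pp.

2.05 pp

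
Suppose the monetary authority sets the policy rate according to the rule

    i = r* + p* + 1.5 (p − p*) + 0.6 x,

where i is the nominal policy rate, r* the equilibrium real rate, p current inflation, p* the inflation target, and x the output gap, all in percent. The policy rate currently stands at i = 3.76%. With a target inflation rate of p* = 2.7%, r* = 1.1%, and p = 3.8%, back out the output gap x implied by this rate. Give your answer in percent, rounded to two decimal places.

-2.82%

0.6 x = 3.76 − 1.1 − 2.7 − 1.5 × (3.8 − 2.7) = -1.69
x = -1.69 / 0.6 = -2.82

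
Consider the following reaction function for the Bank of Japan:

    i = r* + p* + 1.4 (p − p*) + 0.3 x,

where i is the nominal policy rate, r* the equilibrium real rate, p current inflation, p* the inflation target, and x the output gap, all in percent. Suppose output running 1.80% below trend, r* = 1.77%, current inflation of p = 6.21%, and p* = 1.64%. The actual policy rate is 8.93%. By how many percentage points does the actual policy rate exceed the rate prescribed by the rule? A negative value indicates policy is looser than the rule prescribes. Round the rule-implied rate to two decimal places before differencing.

Output 1.80% below potential → x = -1.80.
i = 1.77 + 1.64 + 1.4 × (6.21 − 1.64) + 0.3 × (-1.80)
   = 1.77 + 1.64 + 6.398 − 0.54 = 9.27
Deviation = 8.93 − 9.27 = -0.34 pp.

-0.34 pp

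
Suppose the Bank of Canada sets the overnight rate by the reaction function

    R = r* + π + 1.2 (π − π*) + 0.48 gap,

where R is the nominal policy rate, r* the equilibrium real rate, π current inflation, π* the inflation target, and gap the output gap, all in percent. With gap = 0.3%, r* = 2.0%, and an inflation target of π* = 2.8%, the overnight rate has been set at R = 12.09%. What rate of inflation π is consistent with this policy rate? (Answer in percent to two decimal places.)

Collecting π: R = r* + (1 + 1.2) π − 1.2 π* + 0.48 gap
2.2 π = 12.09 − 2.0 + 1.2 × 2.8 − 0.48 × 0.3 = 13.306
π = 13.306 / 2.2 = 6.05

6.05%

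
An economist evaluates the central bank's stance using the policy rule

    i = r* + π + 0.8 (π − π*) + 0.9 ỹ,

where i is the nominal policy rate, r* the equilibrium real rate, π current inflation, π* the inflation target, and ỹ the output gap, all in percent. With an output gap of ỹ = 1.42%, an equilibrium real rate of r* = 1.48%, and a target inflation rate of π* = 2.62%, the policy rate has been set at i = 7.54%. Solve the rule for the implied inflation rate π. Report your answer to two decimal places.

3.82%

Collecting π: i = r* + (1 + 0.8) π − 0.8 π* + 0.9 ỹ
1.8 π = 7.54 − 1.48 + 0.8 × 2.62 − 0.9 × 1.42 = 6.878
π = 6.878 / 1.8 = 3.82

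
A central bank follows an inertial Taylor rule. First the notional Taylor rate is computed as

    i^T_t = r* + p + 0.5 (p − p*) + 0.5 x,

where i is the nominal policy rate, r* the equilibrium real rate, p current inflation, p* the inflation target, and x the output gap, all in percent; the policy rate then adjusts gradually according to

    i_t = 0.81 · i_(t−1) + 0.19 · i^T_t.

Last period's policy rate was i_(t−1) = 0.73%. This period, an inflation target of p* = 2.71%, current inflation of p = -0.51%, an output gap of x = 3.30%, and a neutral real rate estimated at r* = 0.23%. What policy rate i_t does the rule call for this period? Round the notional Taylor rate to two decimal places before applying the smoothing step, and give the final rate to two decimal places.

0.55%

i^T_t = 0.23 + (-0.51) + 0.5 × (-0.51 − 2.71) + 0.5 × 3.30
   = 0.23 − 0.51 − 1.61 + 1.65 = -0.24
i_t = 0.81 × 0.73 + 0.19 × (-0.24) = 0.5913 − 0.0456 = 0.55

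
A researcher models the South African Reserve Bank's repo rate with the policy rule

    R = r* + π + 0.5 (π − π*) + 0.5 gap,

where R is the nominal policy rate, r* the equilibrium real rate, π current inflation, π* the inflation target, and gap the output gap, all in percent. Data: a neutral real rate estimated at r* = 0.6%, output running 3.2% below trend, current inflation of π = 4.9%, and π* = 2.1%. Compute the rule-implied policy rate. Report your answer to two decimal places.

5.30%

Output 3.2% below potential → gap = -3.2.
R = 0.6 + 4.9 + 0.5 × (4.9 − 2.1) + 0.5 × (-3.2)
   = 0.6 + 4.9 + 1.4 − 1.6 = 5.30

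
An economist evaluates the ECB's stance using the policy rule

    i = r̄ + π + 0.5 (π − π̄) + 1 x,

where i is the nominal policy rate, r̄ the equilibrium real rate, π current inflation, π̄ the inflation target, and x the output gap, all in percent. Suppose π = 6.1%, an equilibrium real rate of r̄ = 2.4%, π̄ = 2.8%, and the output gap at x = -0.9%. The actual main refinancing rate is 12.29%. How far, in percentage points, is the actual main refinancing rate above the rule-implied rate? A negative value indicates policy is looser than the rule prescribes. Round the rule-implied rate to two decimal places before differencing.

i = 2.4 + 6.1 + 0.5 × (6.1 − 2.8) + 1 × (-0.9)
   = 2.4 + 6.1 + 1.65 − 0.9 = 9.25
Deviation = 12.29 − 9.25 = 3.04 pp.

3.04 pp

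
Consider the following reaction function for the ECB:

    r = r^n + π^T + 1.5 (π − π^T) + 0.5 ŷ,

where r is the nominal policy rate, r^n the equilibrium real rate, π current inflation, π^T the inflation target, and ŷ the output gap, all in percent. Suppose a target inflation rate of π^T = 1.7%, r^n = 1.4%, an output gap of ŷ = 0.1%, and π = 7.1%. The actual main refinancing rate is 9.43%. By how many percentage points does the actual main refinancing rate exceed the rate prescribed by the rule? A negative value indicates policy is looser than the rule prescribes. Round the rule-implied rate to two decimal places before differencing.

r = 1.4 + 1.7 + 1.5 × (7.1 − 1.7) + 0.5 × 0.1
   = 1.4 + 1.7 + 8.1 + 0.05 = 11.25
Deviation = 9.43 − 11.25 = -1.82 pp.

-1.82 pp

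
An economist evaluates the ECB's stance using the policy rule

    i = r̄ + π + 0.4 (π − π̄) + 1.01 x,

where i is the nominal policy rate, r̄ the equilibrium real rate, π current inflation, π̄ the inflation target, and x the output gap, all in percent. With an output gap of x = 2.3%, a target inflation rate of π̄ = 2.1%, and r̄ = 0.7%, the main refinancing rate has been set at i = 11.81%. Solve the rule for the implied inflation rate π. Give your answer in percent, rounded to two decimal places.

Collecting π: i = r̄ + (1 + 0.4) π − 0.4 π̄ + 1.01 x
1.4 π = 11.81 − 0.7 + 0.4 × 2.1 − 1.01 × 2.3 = 9.627
π = 9.627 / 1.4 = 6.88

6.88%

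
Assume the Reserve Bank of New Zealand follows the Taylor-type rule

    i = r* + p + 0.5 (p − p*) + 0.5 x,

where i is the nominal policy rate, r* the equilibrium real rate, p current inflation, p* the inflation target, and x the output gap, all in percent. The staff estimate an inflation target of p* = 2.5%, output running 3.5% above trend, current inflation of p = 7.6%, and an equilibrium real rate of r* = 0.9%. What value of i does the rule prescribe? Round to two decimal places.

Output 3.5% above potential → x = 3.5.
i = 0.9 + 7.6 + 0.5 × (7.6 − 2.5) + 0.5 × 3.5
   = 0.9 + 7.6 + 2.55 + 1.75 = 12.80

12.80%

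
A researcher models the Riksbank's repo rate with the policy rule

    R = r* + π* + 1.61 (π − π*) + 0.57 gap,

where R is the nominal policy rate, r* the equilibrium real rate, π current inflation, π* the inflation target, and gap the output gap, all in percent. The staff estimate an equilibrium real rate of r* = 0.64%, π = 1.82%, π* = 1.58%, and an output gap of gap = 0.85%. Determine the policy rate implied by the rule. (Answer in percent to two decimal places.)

3.09%

R = 0.64 + 1.58 + 1.61 × (1.82 − 1.58) + 0.57 × 0.85
   = 0.64 + 1.58 + 0.3864 + 0.4845 = 3.09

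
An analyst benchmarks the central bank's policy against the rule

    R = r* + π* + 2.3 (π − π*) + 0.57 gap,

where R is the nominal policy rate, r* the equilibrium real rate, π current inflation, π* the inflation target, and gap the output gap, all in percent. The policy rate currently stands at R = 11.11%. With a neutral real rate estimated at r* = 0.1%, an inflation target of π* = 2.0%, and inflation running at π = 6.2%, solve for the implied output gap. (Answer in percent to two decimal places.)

0.57 gap = 11.11 − 0.1 − 2.0 − 2.3 × (6.2 − 2.0) = -0.65
gap = -0.65 / 0.57 = -1.14

-1.14%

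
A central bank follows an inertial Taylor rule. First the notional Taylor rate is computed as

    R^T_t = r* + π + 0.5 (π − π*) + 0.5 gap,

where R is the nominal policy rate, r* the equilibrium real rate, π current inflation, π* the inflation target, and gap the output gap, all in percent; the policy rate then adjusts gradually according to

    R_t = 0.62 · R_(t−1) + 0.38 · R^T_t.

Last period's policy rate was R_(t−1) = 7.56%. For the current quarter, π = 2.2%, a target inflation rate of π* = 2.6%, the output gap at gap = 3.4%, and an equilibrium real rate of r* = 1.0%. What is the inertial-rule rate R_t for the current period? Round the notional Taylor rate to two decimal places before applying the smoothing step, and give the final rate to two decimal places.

R^T_t = 1.0 + 2.2 + 0.5 × (2.2 − 2.6) + 0.5 × 3.4
   = 1.0 + 2.2 − 0.2 + 1.7 = 4.70
R_t = 0.62 × 7.56 + 0.38 × 4.70 = 4.6872 + 1.786 = 6.47

6.47%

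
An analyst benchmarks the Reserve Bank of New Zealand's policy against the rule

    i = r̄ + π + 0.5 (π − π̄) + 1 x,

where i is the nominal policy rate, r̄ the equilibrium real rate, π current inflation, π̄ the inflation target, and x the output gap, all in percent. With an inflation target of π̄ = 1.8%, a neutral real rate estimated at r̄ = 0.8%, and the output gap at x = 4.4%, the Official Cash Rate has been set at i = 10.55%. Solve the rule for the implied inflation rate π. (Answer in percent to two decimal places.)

4.17%

Collecting π: i = r̄ + (1 + 0.5) π − 0.5 π̄ + 1 x
1.5 π = 10.55 − 0.8 + 0.5 × 1.8 − 1 × 4.4 = 6.25
π = 6.25 / 1.5 = 4.17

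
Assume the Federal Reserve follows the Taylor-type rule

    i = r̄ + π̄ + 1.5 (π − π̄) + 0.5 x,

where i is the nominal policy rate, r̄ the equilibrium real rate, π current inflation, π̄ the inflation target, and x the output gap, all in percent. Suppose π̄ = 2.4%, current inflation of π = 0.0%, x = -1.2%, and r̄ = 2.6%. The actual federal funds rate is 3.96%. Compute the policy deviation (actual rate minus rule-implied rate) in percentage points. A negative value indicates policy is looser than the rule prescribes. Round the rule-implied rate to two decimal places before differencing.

i = 2.6 + 2.4 + 1.5 × (0.0 − 2.4) + 0.5 × (-1.2)
   = 2.6 + 2.4 − 3.6 − 0.6 = 0.80
Deviation = 3.96 − 0.80 = 3.16 pp.

3.16 pp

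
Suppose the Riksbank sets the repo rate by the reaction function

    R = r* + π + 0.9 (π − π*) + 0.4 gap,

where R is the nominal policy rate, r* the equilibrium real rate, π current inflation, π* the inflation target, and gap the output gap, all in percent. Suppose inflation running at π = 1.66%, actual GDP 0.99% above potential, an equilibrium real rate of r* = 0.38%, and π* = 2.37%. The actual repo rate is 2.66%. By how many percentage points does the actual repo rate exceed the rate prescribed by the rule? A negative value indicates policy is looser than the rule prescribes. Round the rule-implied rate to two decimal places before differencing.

Output 0.99% above potential → gap = 0.99.
R = 0.38 + 1.66 + 0.9 × (1.66 − 2.37) + 0.4 × 0.99
   = 0.38 + 1.66 − 0.639 + 0.396 = 1.80
Deviation = 2.66 − 1.80 = 0.86 pp.

0.86 pp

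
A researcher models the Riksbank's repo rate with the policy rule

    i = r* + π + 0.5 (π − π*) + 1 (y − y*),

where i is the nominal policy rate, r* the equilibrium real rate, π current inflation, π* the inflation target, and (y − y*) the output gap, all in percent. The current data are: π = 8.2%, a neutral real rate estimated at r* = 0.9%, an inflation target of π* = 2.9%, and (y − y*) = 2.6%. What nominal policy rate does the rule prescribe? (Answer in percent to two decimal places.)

14.35%

i = 0.9 + 8.2 + 0.5 × (8.2 − 2.9) + 1 × 2.6
   = 0.9 + 8.2 + 2.65 + 2.6 = 14.35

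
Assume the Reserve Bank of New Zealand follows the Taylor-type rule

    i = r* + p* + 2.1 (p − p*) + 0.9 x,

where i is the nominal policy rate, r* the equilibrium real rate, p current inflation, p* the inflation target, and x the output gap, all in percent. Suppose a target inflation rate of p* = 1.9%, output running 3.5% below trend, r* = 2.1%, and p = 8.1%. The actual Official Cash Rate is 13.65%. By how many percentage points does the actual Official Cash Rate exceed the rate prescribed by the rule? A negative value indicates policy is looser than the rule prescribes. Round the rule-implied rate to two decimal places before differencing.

-0.22 pp

Output 3.5% below potential → x = -3.5.
i = 2.1 + 1.9 + 2.1 × (8.1 − 1.9) + 0.9 × (-3.5)
   = 2.1 + 1.9 + 13.02 − 3.15 = 13.87
Deviation = 13.65 − 13.87 = -0.22 pp.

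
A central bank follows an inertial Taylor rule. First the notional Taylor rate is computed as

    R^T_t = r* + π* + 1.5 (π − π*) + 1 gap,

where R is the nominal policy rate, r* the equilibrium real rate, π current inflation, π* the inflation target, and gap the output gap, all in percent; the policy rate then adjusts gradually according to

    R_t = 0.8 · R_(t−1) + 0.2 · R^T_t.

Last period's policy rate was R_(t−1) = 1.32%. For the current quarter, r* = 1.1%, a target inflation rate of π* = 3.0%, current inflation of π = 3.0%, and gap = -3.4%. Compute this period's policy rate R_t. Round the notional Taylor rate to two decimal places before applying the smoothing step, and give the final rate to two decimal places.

R^T_t = 1.1 + 3.0 + 1.5 × (3.0 − 3.0) + 1 × (-3.4)
   = 1.1 + 3 + 0 − 3.4 = 0.70
R_t = 0.8 × 1.32 + 0.2 × 0.70 = 1.056 + 0.14 = 1.20

1.20%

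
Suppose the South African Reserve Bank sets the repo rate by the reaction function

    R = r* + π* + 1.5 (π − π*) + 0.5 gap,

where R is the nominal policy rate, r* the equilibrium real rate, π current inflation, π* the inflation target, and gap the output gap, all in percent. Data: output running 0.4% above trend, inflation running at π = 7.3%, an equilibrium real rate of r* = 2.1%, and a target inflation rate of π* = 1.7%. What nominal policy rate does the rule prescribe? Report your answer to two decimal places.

12.40%

Output 0.4% above potential → gap = 0.4.
R = 2.1 + 1.7 + 1.5 × (7.3 − 1.7) + 0.5 × 0.4
   = 2.1 + 1.7 + 8.4 + 0.2 = 12.40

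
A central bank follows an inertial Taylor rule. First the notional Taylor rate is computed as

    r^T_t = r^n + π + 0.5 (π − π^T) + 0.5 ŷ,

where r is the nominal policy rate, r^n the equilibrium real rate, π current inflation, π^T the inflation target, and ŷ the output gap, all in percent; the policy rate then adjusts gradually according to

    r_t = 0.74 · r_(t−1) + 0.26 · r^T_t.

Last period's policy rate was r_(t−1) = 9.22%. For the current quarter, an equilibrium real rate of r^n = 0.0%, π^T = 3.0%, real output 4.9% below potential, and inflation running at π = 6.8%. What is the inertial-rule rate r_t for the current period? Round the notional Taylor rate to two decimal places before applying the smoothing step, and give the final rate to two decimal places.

Output 4.9% below potential → ŷ = -4.9.
r^T_t = 0.0 + 6.8 + 0.5 × (6.8 − 3.0) + 0.5 × (-4.9)
   = 0.0 + 6.8 + 1.9 − 2.45 = 6.25
r_t = 0.74 × 9.22 + 0.26 × 6.25 = 6.8228 + 1.625 = 8.45

8.45%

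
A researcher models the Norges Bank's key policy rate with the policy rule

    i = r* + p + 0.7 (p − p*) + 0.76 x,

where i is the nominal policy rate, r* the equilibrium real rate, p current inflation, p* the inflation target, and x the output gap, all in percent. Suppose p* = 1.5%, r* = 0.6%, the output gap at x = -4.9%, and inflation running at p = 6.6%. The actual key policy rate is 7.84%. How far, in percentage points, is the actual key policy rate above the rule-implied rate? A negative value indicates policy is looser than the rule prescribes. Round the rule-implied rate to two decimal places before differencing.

0.79 pp

i = 0.6 + 6.6 + 0.7 × (6.6 − 1.5) + 0.76 × (-4.9)
   = 0.6 + 6.6 + 3.57 − 3.724 = 7.05
Deviation = 7.84 − 7.05 = 0.79 pp.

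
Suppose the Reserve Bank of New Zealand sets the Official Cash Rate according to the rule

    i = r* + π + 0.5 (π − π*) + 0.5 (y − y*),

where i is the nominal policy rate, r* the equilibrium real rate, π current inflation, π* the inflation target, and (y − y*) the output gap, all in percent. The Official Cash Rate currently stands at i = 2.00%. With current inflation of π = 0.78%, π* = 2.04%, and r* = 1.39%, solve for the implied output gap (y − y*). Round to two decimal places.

0.5 (y − y*) = 2.00 − 1.39 − 0.78 − 0.5 × (0.78 − 2.04) = 0.46
(y − y*) = 0.46 / 0.5 = 0.92

0.92%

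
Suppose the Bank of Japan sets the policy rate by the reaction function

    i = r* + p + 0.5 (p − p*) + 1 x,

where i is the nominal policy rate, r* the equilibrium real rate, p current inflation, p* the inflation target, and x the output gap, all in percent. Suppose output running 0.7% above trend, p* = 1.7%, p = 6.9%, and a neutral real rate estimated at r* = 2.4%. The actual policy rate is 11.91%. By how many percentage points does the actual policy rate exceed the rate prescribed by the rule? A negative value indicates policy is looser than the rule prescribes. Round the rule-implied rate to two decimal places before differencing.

Output 0.7% above potential → x = 0.7.
i = 2.4 + 6.9 + 0.5 × (6.9 − 1.7) + 1 × 0.7
   = 2.4 + 6.9 + 2.6 + 0.7 = 12.60
Deviation = 11.91 − 12.60 = -0.69 pp.

-0.69 pp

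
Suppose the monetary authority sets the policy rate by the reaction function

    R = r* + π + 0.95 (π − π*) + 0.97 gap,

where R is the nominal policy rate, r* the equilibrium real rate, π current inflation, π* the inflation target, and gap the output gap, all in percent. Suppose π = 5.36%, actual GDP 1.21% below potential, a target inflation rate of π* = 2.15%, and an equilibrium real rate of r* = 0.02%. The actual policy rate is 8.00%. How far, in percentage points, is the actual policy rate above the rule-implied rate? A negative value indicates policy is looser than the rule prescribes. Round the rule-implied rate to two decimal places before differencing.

0.74 pp

Output 1.21% below potential → gap = -1.21.
R = 0.02 + 5.36 + 0.95 × (5.36 − 2.15) + 0.97 × (-1.21)
   = 0.02 + 5.36 + 3.0495 − 1.1737 = 7.26
Deviation = 8.00 − 7.26 = 0.74 pp.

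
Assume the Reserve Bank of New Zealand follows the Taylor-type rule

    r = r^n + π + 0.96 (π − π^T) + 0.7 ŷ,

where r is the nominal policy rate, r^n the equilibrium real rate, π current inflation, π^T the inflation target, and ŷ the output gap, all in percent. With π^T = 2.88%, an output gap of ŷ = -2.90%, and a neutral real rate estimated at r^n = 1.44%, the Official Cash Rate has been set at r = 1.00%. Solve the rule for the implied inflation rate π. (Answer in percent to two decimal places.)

Collecting π: r = r^n + (1 + 0.96) π − 0.96 π^T + 0.7 ŷ
1.96 π = 1.00 − 1.44 + 0.96 × 2.88 − 0.7 × (-2.90) = 4.3548
π = 4.3548 / 1.96 = 2.22

2.22%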